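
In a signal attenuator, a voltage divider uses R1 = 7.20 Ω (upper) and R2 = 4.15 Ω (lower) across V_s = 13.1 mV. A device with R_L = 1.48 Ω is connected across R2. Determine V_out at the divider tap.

V_out ≈ 1.72 mV

The load sits in parallel with R2, giving an effective lower resistance R2' = R2·R_L/(R2+R_L) = 1.091 Ω.
Then V_out = V_s · R2'/(R1 + R2') = 13.1 × 1.091/8.291 = 1.724 mV.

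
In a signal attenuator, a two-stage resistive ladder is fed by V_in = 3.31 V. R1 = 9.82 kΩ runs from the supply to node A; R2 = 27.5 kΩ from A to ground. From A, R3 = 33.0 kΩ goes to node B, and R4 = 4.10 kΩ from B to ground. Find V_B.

V_B ≈ 0.226 V

The second stage (R3 + R4 = 37.10 kΩ) loads node A in parallel with R2.
R2 ‖ (R3+R4) = 15.79 kΩ.
First divider: V_A = V_in · 15.79/(9.82 + 15.79) = 2.041 V.
Stage 2 is unloaded, so V_B = V_A · R4/(R3+R4) = 2.041 × 4.10/37.10 = 0.2256 V.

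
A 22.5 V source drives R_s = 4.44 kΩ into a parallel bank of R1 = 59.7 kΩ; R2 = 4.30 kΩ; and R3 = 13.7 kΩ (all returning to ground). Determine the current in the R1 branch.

I ≈ 0.155 mA

Equivalent of the parallel group: R_p = 3.103 kΩ.
V_A by voltage divider: V_A = 22.5 × 3.103/(4.44 + 3.103) = 9.255 V.
Branch current I = V_A/R1 = 9.255/59.7 = 0.1550 mA.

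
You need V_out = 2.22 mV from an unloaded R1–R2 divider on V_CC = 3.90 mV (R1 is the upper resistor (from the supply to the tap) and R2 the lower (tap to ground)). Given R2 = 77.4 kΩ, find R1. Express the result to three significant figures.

R1 ≈ 58.6 kΩ

The divider ratio is R2/(R1+R2) = 2.22/3.90 = 0.5692.
Rearranging, R1 = R2·(1−k)/k = 77.4 × 0.7568 = 58.57 kΩ.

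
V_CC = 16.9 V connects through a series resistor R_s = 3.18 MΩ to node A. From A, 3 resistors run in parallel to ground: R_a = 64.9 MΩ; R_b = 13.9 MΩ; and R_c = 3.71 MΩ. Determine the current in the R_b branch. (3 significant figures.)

Combine the parallel branches: R_p = (1/64.9 + 1/13.9 + 1/3.71)⁻¹ = 2.802 MΩ.
V_A = 16.9 × 2.802/5.982 = 7.916 V.
Branch current I = V_A/R_b = 7.916/13.9 = 0.5695 µA.

I ≈ 0.569 µA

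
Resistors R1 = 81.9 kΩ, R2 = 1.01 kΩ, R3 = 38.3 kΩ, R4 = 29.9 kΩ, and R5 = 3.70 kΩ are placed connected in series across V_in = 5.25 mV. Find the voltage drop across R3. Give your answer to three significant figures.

Total series resistance ΣR = 81.9 + 1.01 + 38.3 + 29.9 + 3.70 = 154.8 kΩ.
V = V_in · R/ΣR = 5.25 × 0.2474 = 1.299 mV.

V ≈ 1.30 mV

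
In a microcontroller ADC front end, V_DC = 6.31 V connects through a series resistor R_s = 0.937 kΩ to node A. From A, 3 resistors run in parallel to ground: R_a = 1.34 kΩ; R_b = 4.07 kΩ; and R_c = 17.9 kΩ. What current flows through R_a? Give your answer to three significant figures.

I ≈ 2.38 mA

Equivalent of the parallel group: R_p = 0.9543 kΩ.
V_A = 6.31 × 0.9543/1.891 = 3.184 V.
Branch current I = V_A/R_a = 3.184/1.34 = 2.376 mA.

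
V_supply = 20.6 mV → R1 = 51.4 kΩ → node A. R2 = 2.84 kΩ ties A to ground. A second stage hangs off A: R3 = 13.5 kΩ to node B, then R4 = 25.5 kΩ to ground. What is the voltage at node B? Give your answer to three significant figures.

V_B ≈ 0.660 mV

The second stage (R3 + R4 = 39.00 kΩ) loads node A in parallel with R2.
R2 ‖ (R3+R4) = 2.647 kΩ.
So V_A = 20.6 × 0.04898 = 1.009 mV.
V_B = V_A × 0.6538 = 0.6597 mV.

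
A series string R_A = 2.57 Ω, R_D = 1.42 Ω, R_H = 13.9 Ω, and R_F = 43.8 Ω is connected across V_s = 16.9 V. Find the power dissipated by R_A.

The common current is I = 16.9/61.69 = 0.2740 A.
P = I²R = 0.07505 × 2.57 = 0.1929 W.

P ≈ 0.193 W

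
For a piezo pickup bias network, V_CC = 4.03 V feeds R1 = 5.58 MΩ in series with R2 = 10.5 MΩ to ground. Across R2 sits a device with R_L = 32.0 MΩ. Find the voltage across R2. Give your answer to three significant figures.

V_out ≈ 2.36 V

The load sits in parallel with R2, giving an effective lower resistance R2' = R2·R_L/(R2+R_L) = 7.906 MΩ.
Voltage divider with the loaded lower leg: V_out = 4.03 × 7.906/(5.58 + 7.906) = 4.03 × 0.5862 = 2.363 V.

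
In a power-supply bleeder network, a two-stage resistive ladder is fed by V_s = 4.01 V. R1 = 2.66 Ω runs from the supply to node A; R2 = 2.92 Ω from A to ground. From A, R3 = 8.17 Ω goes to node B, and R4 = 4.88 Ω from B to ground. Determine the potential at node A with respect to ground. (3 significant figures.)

V_A ≈ 1.90 V

The second stage (R3 + R4 = 13.05 Ω) loads node A in parallel with R2.
R2 ‖ (R3+R4) = 2.386 Ω.
V_A = 4.01 × 2.386/(2.66 + 2.386) = 1.896 V.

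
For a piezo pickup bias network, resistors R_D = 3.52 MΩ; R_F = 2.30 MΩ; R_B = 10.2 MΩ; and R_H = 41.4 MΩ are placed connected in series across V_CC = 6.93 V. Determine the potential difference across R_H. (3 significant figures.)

Series total: ΣR = 3.52 + 2.30 + 10.2 + 41.4 = 57.42 MΩ.
V = V_CC · R/ΣR = 6.93 × 0.7210 = 4.997 V.

V ≈ 5.00 V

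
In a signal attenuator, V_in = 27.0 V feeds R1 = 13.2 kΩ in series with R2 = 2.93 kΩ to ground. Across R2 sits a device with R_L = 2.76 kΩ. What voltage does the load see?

The load sits in parallel with R2, giving an effective lower resistance R2' = R2·R_L/(R2+R_L) = 1.421 kΩ.
Now apply the divider: V_out = 27.0 × 0.09720 = 2.624 V.
(Unloaded it would be 4.90 V; the load pulls it down.)

V_out ≈ 2.62 V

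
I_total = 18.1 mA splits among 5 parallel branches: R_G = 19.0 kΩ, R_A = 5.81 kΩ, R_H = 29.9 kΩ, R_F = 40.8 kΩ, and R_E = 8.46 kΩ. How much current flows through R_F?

Total conductance ΣG = 1/19.0 + 1/5.81 + 1/29.9 + 1/40.8 + 1/8.46 = 0.4009 (units of 1/kΩ).
R_F takes the fraction G_k/ΣG = 0.02451/0.4009 = 0.06114, so I = 18.1 × 0.06114 = 1.107 mA.

I ≈ 1.11 mA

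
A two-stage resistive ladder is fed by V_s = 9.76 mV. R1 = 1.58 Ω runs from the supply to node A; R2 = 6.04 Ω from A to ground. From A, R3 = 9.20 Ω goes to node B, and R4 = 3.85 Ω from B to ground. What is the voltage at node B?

Looking into the second stage from A: R3 + R4 = 13.05 Ω appears in parallel with R2.
Effective lower resistance at A: R2 ‖ 13.05 = 4.129 Ω.
So V_A = 9.76 × 0.7232 = 7.059 mV.
Then the unloaded second divider: V_B = V_A × R4/(R3+R4) = 7.059 × 0.2950 = 2.082 mV.

V_B ≈ 2.08 mV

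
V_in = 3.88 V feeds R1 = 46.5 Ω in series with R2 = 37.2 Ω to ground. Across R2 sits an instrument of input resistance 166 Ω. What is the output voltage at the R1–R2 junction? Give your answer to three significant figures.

The load sits in parallel with R2, giving an effective lower resistance R2' = R2·R_L/(R2+R_L) = 30.39 Ω.
Voltage divider with the loaded lower leg: V_out = 3.88 × 30.39/(46.5 + 30.39) = 3.88 × 0.3952 = 1.534 V.

V_out ≈ 1.53 V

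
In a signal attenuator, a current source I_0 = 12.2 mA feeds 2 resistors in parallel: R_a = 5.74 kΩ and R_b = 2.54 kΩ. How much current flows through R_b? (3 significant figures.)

Two-branch current divider: I_k = I_0 · R_other/(R_1 + R_2).
I(R_b) = 12.2 × 5.74/(5.74 + 2.54) = 12.2 × 0.6932 = 8.457 mA.

I ≈ 8.46 mA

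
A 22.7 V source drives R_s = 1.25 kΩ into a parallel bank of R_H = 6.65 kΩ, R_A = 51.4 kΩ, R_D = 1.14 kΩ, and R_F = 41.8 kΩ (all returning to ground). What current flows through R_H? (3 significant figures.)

Equivalent of the parallel group: R_p = 0.9338 kΩ.
Node voltage V_A = V_supply · R_p/(R_s + R_p) = 22.7 × 0.4276 = 9.706 V.
I(R_H) = V_A / R_H = 9.706/6.65 = 1.460 mA.

I ≈ 1.46 mA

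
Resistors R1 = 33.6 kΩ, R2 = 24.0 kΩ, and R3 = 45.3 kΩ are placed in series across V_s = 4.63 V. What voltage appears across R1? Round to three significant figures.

V ≈ 1.51 V

Series total: ΣR = 33.6 + 24.0 + 45.3 = 102.9 kΩ.
Voltage divider: V = V_s · (33.60 / 102.9) = 4.63 × 0.3265 = 1.512 V.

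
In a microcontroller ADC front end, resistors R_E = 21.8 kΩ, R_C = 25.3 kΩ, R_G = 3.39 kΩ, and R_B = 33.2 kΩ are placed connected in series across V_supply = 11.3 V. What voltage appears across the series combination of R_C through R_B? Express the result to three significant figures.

ΣR = 21.8 + 25.3 + 3.39 + 33.2 = 83.69 kΩ.
R_{R_C..R_B} = 25.3 + 3.39 + 33.2 = 61.89 kΩ.
By the voltage-divider rule, V = 11.3 × 61.89/83.69 = 8.357 V.

V ≈ 8.36 V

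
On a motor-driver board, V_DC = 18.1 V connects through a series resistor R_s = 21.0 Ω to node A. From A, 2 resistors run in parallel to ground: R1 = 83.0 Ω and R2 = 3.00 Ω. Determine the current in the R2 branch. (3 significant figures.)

I ≈ 0.731 A

Equivalent of the parallel group: R_p = 2.895 Ω.
V_A = 18.1 × 2.895/23.90 = 2.193 V.
I(R2) = V_A / R2 = 2.193/3.00 = 0.7310 A.
(Equivalently: I_total = 0.7575 A, then current-divider fraction G_k/ΣG = 0.9651.)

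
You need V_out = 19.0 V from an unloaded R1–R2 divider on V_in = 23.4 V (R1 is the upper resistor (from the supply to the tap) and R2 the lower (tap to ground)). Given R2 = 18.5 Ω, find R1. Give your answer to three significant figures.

R1 ≈ 4.28 Ω

Required fraction k = V_out/V_in = 0.8120.
So R1 = R2 · (V_in/V_out − 1) = 18.5 × (23.4/19.0 − 1) = 18.5 × 0.2316 = 4.284 Ω.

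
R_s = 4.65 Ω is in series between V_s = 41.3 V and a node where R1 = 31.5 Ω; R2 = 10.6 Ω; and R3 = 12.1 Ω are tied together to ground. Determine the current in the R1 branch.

I ≈ 0.665 A

Parallel bank: R_p = 1/(1/31.5 + 1/10.6 + 1/12.1) = 4.791 Ω.
V_A = 41.3 × 4.791/9.441 = 20.96 V.
I(R1) = V_A / R1 = 20.96/31.5 = 0.6653 A.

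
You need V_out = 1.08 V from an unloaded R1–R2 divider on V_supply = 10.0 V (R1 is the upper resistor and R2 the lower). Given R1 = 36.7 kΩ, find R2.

R2 ≈ 4.44 kΩ

Required fraction k = V_out/V_supply = 0.1080.
So R2 = R1 · V_out/(V_supply − V_out) = 36.7 × 1.08/(10.0 − 1.08) = 36.7 × 0.1211 = 4.443 kΩ.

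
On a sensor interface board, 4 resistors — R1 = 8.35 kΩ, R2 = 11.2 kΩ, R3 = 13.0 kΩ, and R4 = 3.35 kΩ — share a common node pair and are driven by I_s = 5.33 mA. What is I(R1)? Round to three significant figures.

Conductances: ΣG = 1/8.35 + 1/11.2 + 1/13.0 + 1/3.35 = 0.5845 (1/kΩ).
R1 takes the fraction G_k/ΣG = 0.1198/0.5845 = 0.2049, so I = 5.33 × 0.2049 = 1.092 mA.

I ≈ 1.09 mA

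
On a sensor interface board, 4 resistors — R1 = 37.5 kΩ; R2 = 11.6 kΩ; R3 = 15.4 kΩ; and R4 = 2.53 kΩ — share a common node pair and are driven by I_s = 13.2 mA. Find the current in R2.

Conductances: ΣG = 1/37.5 + 1/11.6 + 1/15.4 + 1/2.53 = 0.5731 (1/kΩ).
By the current-divider rule, I = I_s · G_k/ΣG = 13.2 × 0.1504 = 1.986 mA.

I ≈ 1.99 mA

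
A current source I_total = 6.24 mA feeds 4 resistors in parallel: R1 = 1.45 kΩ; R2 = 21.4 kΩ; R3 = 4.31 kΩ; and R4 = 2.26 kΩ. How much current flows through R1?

ΣG = 1/1.45 + 1/21.4 + 1/4.31 + 1/2.26 = 1.411.
Current divider: I(R1) = I_total · G_k/ΣG = 6.24 × (0.6897/1.411) = 6.24 × 0.4888 = 3.050 mA.

I ≈ 3.05 mA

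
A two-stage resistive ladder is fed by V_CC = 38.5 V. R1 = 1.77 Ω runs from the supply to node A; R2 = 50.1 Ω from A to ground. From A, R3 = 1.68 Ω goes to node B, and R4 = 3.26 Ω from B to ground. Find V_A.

V_A ≈ 27.6 V

Looking into the second stage from A: R3 + R4 = 4.940 Ω appears in parallel with R2.
R2 ‖ (R3+R4) = 4.497 Ω.
First divider: V_A = V_CC · 4.497/(1.77 + 4.497) = 27.63 V.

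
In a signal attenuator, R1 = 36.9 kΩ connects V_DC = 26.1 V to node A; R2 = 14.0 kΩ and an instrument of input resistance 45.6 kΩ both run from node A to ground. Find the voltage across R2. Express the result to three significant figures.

First combine the lower leg with the load: R2 ‖ R_L = 10.71 kΩ.
Voltage divider with the loaded lower leg: V_out = 26.1 × 10.71/(36.9 + 10.71) = 26.1 × 0.2250 = 5.872 V.
(Unloaded it would be 7.18 V; the load pulls it down.)

V_out ≈ 5.87 V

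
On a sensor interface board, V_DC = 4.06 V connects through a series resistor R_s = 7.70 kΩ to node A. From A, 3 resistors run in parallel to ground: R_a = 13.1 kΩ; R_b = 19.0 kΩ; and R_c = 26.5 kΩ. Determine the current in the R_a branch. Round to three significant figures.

Combine the parallel branches: R_p = (1/13.1 + 1/19.0 + 1/26.5)⁻¹ = 5.999 kΩ.
V_A = 4.06 × 5.999/13.70 = 1.778 V.
I(R_a) = V_A / R_a = 1.778/13.1 = 0.1357 mA.

I ≈ 0.136 mA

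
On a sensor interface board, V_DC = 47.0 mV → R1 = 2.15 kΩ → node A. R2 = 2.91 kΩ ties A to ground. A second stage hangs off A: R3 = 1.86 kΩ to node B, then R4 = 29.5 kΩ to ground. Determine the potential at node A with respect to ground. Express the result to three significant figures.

The second stage (R3 + R4 = 31.36 kΩ) loads node A in parallel with R2.
Effective lower resistance at A: R2 ‖ 31.36 = 2.663 kΩ.
So V_A = 47.0 × 0.5533 = 26.00 mV.

V_A ≈ 26.0 mV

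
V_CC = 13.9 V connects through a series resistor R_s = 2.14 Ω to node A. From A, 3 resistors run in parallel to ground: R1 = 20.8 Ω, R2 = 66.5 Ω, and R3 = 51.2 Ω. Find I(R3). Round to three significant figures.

I ≈ 0.231 A

Equivalent of the parallel group: R_p = 12.10 Ω.
V_A = 13.9 × 12.10/14.24 = 11.81 V.
Branch current I = V_A/R3 = 11.81/51.2 = 0.2307 A.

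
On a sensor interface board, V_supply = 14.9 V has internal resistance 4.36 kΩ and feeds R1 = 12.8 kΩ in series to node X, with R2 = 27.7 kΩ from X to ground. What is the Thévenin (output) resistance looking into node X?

R1' = 4.36 + 12.8 = 17.16 kΩ (source resistance + R1).
Looking into X with the source shorted: R_th = R1'·R2/(R1'+R2) = 17.16 × 27.7/44.86 = 10.60 kΩ.

R_th ≈ 10.6 kΩ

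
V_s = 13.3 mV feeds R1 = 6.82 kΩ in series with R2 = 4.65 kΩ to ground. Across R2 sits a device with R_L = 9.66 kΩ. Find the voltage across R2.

V_out ≈ 4.19 mV

R2 ‖ R_L = (4.65 × 9.66)/(4.65 + 9.66) = 3.139 kΩ.
Voltage divider with the loaded lower leg: V_out = 13.3 × 3.139/(6.82 + 3.139) = 13.3 × 0.3152 = 4.192 mV.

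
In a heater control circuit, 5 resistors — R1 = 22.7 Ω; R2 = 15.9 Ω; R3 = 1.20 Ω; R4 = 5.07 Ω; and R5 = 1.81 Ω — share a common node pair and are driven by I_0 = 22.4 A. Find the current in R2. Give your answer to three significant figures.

ΣG = 1/22.7 + 1/15.9 + 1/1.20 + 1/5.07 + 1/1.81 = 1.690.
Current divider: I(R2) = I_0 · G_k/ΣG = 22.4 × (0.06289/1.690) = 22.4 × 0.03721 = 0.8336 A.

I ≈ 0.834 A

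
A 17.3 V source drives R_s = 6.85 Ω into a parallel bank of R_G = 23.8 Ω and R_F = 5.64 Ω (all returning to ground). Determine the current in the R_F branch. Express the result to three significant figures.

Combine the parallel branches: R_p = (1/23.8 + 1/5.64)⁻¹ = 4.560 Ω.
V_A by voltage divider: V_A = 17.3 × 4.560/(6.85 + 4.560) = 6.913 V.
I(R_F) = V_A / R_F = 6.913/5.64 = 1.226 A.

I ≈ 1.23 A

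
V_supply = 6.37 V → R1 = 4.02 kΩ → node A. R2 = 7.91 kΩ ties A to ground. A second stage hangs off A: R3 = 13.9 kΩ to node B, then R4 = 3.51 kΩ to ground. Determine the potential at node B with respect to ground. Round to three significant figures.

Looking into the second stage from A: R3 + R4 = 17.41 kΩ appears in parallel with R2.
Effective lower resistance at A: R2 ‖ 17.41 = 5.439 kΩ.
V_A = 6.37 × 5.439/(4.02 + 5.439) = 3.663 V.
V_B = V_A × 0.2016 = 0.7384 V.

V_B ≈ 0.738 V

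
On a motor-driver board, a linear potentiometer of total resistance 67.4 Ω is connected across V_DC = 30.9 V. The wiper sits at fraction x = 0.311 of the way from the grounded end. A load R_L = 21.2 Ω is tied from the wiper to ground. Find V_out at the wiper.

V_out ≈ 5.72 V

Lower segment x·R_p = 20.96 Ω; upper segment (1−x)·R_p = 46.44 Ω.
R_L loads the lower segment: effective lower R = 10.54 Ω.
Loaded-divider output: V_out = 30.9 × 0.1850 = 5.716 V.
(Unloaded: V_out = x·V_DC = 9.61 V.)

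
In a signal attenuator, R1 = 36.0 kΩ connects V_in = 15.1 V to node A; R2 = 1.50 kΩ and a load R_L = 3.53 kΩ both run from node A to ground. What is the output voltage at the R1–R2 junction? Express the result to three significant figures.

V_out ≈ 0.429 V

The load sits in parallel with R2, giving an effective lower resistance R2' = R2·R_L/(R2+R_L) = 1.053 kΩ.
Now apply the divider: V_out = 15.1 × 0.02841 = 0.4290 V.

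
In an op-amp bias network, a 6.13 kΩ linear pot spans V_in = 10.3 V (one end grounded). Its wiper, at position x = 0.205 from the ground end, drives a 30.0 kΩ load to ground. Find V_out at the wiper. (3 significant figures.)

V_out ≈ 2.04 V

The pot divides into 4.873 kΩ above the wiper and 1.257 kΩ below.
R_L loads the lower segment: effective lower R = 1.206 kΩ.
Then V_out = V_in · 1.206/(4.873 + 1.206) = 2.043 V.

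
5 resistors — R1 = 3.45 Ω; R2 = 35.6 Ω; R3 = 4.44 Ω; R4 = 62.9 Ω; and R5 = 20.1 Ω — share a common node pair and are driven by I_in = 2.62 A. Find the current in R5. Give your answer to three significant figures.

I ≈ 0.214 A

Conductances: ΣG = 1/3.45 + 1/35.6 + 1/4.44 + 1/62.9 + 1/20.1 = 0.6088 (1/Ω).
Current divider: I(R5) = I_in · G_k/ΣG = 2.62 × (0.04975/0.6088) = 2.62 × 0.08172 = 0.2141 A.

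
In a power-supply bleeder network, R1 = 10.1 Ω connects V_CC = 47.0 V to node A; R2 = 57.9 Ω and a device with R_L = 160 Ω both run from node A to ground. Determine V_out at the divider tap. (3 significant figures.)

First combine the lower leg with the load: R2 ‖ R_L = 42.51 Ω.
Voltage divider with the loaded lower leg: V_out = 47.0 × 42.51/(10.1 + 42.51) = 47.0 × 0.8080 = 37.98 V.
(Unloaded it would be 40.0 V; the load pulls it down.)

V_out ≈ 38.0 V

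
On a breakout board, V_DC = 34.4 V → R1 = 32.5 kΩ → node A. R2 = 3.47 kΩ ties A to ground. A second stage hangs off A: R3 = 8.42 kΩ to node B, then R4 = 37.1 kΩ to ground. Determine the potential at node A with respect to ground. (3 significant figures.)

Looking into the second stage from A: R3 + R4 = 45.52 kΩ appears in parallel with R2.
R2 ‖ (R3+R4) = 3.224 kΩ.
So V_A = 34.4 × 0.09025 = 3.105 V.

V_A ≈ 3.10 V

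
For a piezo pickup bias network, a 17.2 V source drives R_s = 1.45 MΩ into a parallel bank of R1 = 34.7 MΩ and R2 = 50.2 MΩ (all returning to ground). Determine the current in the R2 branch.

Equivalent of the parallel group: R_p = 20.52 MΩ.
V_A = 17.2 × 20.52/21.97 = 16.06 V.
I(R2) = V_A / R2 = 16.06/50.2 = 0.3200 µA.
(Check via current divider: I_total = 0.7830 µA; share G_k/ΣG = 0.4087 → same result.)

I ≈ 0.320 µA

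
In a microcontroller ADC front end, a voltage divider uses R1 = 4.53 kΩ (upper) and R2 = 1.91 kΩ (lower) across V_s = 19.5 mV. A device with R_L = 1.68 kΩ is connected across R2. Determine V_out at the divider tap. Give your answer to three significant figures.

V_out ≈ 3.21 mV

R2 ‖ R_L = (1.91 × 1.68)/(1.91 + 1.68) = 0.8938 kΩ.
Then V_out = V_s · R2'/(R1 + R2') = 19.5 × 0.8938/5.424 = 3.213 mV.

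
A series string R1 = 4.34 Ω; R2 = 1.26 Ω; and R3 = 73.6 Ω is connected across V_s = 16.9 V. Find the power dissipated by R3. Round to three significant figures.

ΣR = 79.20 Ω → I = 16.9/79.20 = 0.2134 A.
P(R3) = I²·R3 = (0.2134)² × 73.6 = 3.351 W.

P ≈ 3.35 W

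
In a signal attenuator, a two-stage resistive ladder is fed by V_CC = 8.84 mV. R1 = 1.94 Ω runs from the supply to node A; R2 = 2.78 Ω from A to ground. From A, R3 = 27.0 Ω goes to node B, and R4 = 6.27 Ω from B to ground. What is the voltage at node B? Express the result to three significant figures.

V_B ≈ 0.949 mV

Node A sees R2 in parallel with the series input of stage 2, R3 + R4 = 33.27 Ω.
Effective lower resistance at A: R2 ‖ 33.27 = 2.566 Ω.
First divider: V_A = V_CC · 2.566/(1.94 + 2.566) = 5.034 mV.
Then the unloaded second divider: V_B = V_A × R4/(R3+R4) = 5.034 × 0.1885 = 0.9486 mV.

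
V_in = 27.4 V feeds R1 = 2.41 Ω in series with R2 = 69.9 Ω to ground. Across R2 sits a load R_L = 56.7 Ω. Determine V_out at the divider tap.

The load sits in parallel with R2, giving an effective lower resistance R2' = R2·R_L/(R2+R_L) = 31.31 Ω.
Now apply the divider: V_out = 27.4 × 0.9285 = 25.44 V.

V_out ≈ 25.4 V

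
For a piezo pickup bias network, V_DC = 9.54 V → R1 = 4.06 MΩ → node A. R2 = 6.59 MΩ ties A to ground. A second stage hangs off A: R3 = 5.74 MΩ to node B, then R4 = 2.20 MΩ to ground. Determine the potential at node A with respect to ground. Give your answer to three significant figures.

V_A ≈ 4.48 V

Looking into the second stage from A: R3 + R4 = 7.940 MΩ appears in parallel with R2.
Effective lower resistance at A: R2 ‖ 7.940 = 3.601 MΩ.
So V_A = 9.54 × 0.4701 = 4.484 V.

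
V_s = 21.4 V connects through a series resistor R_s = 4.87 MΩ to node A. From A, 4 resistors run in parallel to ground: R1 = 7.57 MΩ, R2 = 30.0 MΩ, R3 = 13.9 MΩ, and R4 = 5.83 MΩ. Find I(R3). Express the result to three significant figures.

Parallel bank: R_p = 1/(1/7.57 + 1/30.0 + 1/13.9 + 1/5.83) = 2.446 MΩ.
Node voltage V_A = V_s · R_p/(R_s + R_p) = 21.4 × 0.3343 = 7.154 V.
I(R3) = V_A / R3 = 7.154/13.9 = 0.5147 µA.

I ≈ 0.515 µA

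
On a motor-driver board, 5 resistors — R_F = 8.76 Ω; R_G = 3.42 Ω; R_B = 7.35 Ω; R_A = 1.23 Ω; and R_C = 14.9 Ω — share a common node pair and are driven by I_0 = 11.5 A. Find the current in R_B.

ΣG = 1/8.76 + 1/3.42 + 1/7.35 + 1/1.23 + 1/14.9 = 1.423.
R_B takes the fraction G_k/ΣG = 0.1361/1.423 = 0.09563, so I = 11.5 × 0.09563 = 1.100 A.

I ≈ 1.10 A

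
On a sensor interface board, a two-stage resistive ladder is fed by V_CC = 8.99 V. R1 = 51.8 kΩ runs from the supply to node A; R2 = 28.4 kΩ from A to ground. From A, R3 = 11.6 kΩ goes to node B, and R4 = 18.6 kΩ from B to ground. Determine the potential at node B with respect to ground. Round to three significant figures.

V_B ≈ 1.22 V

Looking into the second stage from A: R3 + R4 = 30.20 kΩ appears in parallel with R2.
Effective lower resistance at A: R2 ‖ 30.20 = 14.64 kΩ.
So V_A = 8.99 × 0.2203 = 1.981 V.
Stage 2 is unloaded, so V_B = V_A · R4/(R3+R4) = 1.981 × 18.6/30.20 = 1.220 V.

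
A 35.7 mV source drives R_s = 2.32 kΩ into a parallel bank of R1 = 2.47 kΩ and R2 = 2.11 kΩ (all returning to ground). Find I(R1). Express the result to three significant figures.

Parallel bank: R_p = 1/(1/2.47 + 1/2.11) = 1.138 kΩ.
V_A by voltage divider: V_A = 35.7 × 1.138/(2.32 + 1.138) = 11.75 mV.
I(R1) = V_A / R1 = 11.75/2.47 = 4.756 µA.

I ≈ 4.76 µA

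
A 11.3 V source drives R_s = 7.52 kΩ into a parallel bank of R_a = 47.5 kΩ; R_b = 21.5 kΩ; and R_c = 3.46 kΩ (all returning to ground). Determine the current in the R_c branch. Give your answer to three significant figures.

I ≈ 0.887 mA

Combine the parallel branches: R_p = (1/47.5 + 1/21.5 + 1/3.46)⁻¹ = 2.804 kΩ.
V_A by voltage divider: V_A = 11.3 × 2.804/(7.52 + 2.804) = 3.069 V.
I(R_c) = V_A / R_c = 3.069/3.46 = 0.8871 mA.
(Check via current divider: I_total = 1.094 mA; share G_k/ΣG = 0.8105 → same result.)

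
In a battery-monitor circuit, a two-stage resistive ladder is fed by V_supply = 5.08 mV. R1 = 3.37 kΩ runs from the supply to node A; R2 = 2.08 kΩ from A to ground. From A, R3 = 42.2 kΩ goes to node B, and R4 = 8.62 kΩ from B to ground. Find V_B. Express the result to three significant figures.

The second stage (R3 + R4 = 50.82 kΩ) loads node A in parallel with R2.
R2 ‖ (R3+R4) = 1.998 kΩ.
V_A = 5.08 × 1.998/(3.37 + 1.998) = 1.891 mV.
V_B = V_A × 0.1696 = 0.3207 mV.

V_B ≈ 0.321 mV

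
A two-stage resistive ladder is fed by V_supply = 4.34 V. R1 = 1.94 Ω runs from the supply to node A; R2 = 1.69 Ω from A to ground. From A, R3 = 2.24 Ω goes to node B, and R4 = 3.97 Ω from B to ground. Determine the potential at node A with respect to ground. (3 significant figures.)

Looking into the second stage from A: R3 + R4 = 6.210 Ω appears in parallel with R2.
R2 ‖ (R3+R4) = 1.328 Ω.
First divider: V_A = V_supply · 1.328/(1.94 + 1.328) = 1.764 V.

V_A ≈ 1.76 V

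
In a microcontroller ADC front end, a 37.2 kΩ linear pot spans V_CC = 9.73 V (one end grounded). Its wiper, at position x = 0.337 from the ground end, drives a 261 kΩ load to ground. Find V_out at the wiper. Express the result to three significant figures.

V_out ≈ 3.18 V

Lower segment x·R_p = 12.54 kΩ; upper segment (1−x)·R_p = 24.66 kΩ.
(x·R_p) ‖ R_L = 11.96 kΩ.
V_out = 9.73 × 11.96/(24.66 + 11.96) = 3.178 V.
(Unloaded: V_out = x·V_CC = 3.28 V.)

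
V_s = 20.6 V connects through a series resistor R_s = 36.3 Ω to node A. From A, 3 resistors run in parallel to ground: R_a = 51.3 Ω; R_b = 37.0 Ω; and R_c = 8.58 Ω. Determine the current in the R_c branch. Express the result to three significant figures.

Equivalent of the parallel group: R_p = 6.132 Ω.
V_A = 20.6 × 6.132/42.43 = 2.977 V.
Branch current I = V_A/R_c = 2.977/8.58 = 0.3470 A.

I ≈ 0.347 A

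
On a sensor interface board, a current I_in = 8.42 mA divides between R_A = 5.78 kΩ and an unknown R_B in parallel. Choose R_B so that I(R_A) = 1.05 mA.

In a two-way split, I_A/I_in = R_B/(R_A + R_B).
With f = 0.1247, R_B = R_A · f/(1−f) = 5.78 × 0.1425 = 0.8235 kΩ.

R_B ≈ 0.823 kΩ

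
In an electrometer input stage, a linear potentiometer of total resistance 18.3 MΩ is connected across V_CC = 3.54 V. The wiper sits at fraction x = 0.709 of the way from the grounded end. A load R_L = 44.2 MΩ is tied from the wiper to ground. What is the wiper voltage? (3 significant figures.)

Split the track: R_lower = x·R_p = 12.97 MΩ, R_upper = (1−x)·R_p = 5.325 MΩ.
(x·R_p) ‖ R_L = 10.03 MΩ.
Then V_out = V_CC · 10.03/(5.325 + 10.03) = 2.312 V.

V_out ≈ 2.31 V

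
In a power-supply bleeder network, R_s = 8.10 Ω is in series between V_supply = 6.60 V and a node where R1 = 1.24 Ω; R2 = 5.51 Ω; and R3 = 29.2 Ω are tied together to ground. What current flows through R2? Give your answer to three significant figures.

I ≈ 0.129 A

Equivalent of the parallel group: R_p = 0.9783 Ω.
V_A = 6.60 × 0.9783/9.078 = 0.7112 V.
I(R2) = V_A / R2 = 0.7112/5.51 = 0.1291 A.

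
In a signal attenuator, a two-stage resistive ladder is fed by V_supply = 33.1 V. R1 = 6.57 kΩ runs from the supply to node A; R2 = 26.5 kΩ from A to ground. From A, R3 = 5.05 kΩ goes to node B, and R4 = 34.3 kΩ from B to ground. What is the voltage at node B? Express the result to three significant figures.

V_B ≈ 20.4 V

The second stage (R3 + R4 = 39.35 kΩ) loads node A in parallel with R2.
Effective lower resistance at A: R2 ‖ 39.35 = 15.84 kΩ.
V_A = 33.1 × 15.84/(6.57 + 15.84) = 23.39 V.
Stage 2 is unloaded, so V_B = V_A · R4/(R3+R4) = 23.39 × 34.3/39.35 = 20.39 V.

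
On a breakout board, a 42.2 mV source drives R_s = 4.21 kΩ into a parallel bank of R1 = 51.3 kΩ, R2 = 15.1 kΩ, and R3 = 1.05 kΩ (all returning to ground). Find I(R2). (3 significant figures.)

I ≈ 0.520 µA

Combine the parallel branches: R_p = (1/51.3 + 1/15.1 + 1/1.05)⁻¹ = 0.9633 kΩ.
Node voltage V_A = V_CC · R_p/(R_s + R_p) = 42.2 × 0.1862 = 7.858 mV.
Branch current I = V_A/R2 = 7.858/15.1 = 0.5204 µA.
(Equivalently: I_total = 8.157 µA, then current-divider fraction G_k/ΣG = 0.06379.)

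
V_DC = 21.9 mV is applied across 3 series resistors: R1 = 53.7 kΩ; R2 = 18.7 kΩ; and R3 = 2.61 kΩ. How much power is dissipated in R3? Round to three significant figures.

Series current I = V_DC/ΣR = 21.9/75.01 = 0.2920 µA.
P(R3) = I²·R3 = (0.2920)² × 2.61 = 0.2225 nW.

P ≈ 0.222 nW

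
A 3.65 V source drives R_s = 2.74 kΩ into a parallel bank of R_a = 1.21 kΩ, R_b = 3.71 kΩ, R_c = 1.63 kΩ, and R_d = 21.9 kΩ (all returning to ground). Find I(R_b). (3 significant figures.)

Parallel bank: R_p = 1/(1/1.21 + 1/3.71 + 1/1.63 + 1/21.9) = 0.5698 kΩ.
V_A by voltage divider: V_A = 3.65 × 0.5698/(2.74 + 0.5698) = 0.6283 V.
I(R_b) = V_A / R_b = 0.6283/3.71 = 0.1694 mA.

I ≈ 0.169 mA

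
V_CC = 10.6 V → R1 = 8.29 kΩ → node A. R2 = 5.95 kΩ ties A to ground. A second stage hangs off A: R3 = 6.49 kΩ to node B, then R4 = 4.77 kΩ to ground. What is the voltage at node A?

V_A ≈ 3.39 V

Looking into the second stage from A: R3 + R4 = 11.26 kΩ appears in parallel with R2.
Effective lower resistance at A: R2 ‖ 11.26 = 3.893 kΩ.
First divider: V_A = V_CC · 3.893/(8.29 + 3.893) = 3.387 V.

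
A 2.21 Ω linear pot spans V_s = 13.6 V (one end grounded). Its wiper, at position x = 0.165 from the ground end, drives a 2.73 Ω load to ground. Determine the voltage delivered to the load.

V_out ≈ 2.02 V

Lower segment x·R_p = 0.3647 Ω; upper segment (1−x)·R_p = 1.845 Ω.
(x·R_p) ‖ R_L = 0.3217 Ω.
Loaded-divider output: V_out = 13.6 × 0.1484 = 2.019 V.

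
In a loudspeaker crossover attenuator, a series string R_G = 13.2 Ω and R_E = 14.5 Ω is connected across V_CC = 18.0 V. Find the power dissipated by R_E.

P ≈ 6.12 W

ΣR = 27.70 Ω → I = 18.0/27.70 = 0.6498 A.
P = I²R = 0.4223 × 14.5 = 6.123 W.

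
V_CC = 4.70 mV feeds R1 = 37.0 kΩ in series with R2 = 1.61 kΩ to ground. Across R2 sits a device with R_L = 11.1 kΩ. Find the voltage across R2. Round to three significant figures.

V_out ≈ 0.172 mV

First combine the lower leg with the load: R2 ‖ R_L = 1.406 kΩ.
Then V_out = V_CC · R2'/(R1 + R2') = 4.70 × 1.406/38.41 = 0.1721 mV.
(Unloaded it would be 0.196 mV; the load pulls it down.)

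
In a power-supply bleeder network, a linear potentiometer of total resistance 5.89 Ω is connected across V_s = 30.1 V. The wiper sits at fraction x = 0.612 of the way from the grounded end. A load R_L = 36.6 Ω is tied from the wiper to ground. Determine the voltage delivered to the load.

V_out ≈ 17.7 V

Lower segment x·R_p = 3.605 Ω; upper segment (1−x)·R_p = 2.285 Ω.
Lower segment in parallel with the load: 3.605 ‖ 36.6 = 3.281 Ω.
Loaded-divider output: V_out = 30.1 × 0.5895 = 17.74 V.
(Unloaded: V_out = x·V_s = 18.4 V.)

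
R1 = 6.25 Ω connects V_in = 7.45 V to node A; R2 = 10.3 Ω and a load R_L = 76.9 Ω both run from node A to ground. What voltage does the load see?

V_out ≈ 4.41 V

The load sits in parallel with R2, giving an effective lower resistance R2' = R2·R_L/(R2+R_L) = 9.083 Ω.
Voltage divider with the loaded lower leg: V_out = 7.45 × 9.083/(6.25 + 9.083) = 7.45 × 0.5924 = 4.413 V.
(Unloaded it would be 4.64 V; the load pulls it down.)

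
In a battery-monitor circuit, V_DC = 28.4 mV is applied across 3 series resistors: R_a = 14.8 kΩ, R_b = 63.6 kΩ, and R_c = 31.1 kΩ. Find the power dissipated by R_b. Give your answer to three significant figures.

ΣR = 109.5 kΩ → I = 28.4/109.5 = 0.2594 µA.
P = I²R = 0.06727 × 63.6 = 4.278 nW.

P ≈ 4.28 nW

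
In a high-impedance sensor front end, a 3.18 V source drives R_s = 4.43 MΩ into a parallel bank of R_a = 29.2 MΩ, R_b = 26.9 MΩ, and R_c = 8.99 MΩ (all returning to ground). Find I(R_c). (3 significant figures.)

I ≈ 0.196 µA

Equivalent of the parallel group: R_p = 5.475 MΩ.
V_A by voltage divider: V_A = 3.18 × 5.475/(4.43 + 5.475) = 1.758 V.
I(R_c) = V_A / R_c = 1.758/8.99 = 0.1955 µA.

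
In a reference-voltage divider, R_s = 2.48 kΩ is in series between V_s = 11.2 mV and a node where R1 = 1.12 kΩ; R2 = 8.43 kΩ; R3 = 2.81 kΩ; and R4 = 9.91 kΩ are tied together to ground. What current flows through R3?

Parallel bank: R_p = 1/(1/1.12 + 1/8.43 + 1/2.81 + 1/9.91) = 0.6811 kΩ.
Node voltage V_A = V_s · R_p/(R_s + R_p) = 11.2 × 0.2155 = 2.413 mV.
I(R3) = V_A / R3 = 2.413/2.81 = 0.8588 µA.

I ≈ 0.859 µA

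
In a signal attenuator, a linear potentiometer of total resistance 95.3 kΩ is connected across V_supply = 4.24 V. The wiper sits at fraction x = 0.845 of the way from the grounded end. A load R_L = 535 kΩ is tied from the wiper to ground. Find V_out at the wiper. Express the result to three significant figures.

Lower segment x·R_p = 80.53 kΩ; upper segment (1−x)·R_p = 14.77 kΩ.
Lower segment in parallel with the load: 80.53 ‖ 535 = 69.99 kΩ.
Loaded-divider output: V_out = 4.24 × 0.8257 = 3.501 V.
(Unloaded: V_out = x·V_supply = 3.58 V.)

V_out ≈ 3.50 V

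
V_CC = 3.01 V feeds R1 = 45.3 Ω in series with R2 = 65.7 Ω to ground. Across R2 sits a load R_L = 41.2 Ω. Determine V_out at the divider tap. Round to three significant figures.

R2 ‖ R_L = (65.7 × 41.2)/(65.7 + 41.2) = 25.32 Ω.
Voltage divider with the loaded lower leg: V_out = 3.01 × 25.32/(45.3 + 25.32) = 3.01 × 0.3585 = 1.079 V.
(Unloaded it would be 1.78 V; the load pulls it down.)

V_out ≈ 1.08 V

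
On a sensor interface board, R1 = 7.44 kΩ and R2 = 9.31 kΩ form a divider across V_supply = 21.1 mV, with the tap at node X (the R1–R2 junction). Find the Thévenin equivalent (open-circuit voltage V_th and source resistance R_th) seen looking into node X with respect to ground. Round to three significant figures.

With X open, the divider is unloaded: V_th = 21.1 × 9.31/16.75 = 11.73 mV.
Zeroing V_supply shorts the top of R1 to ground, so R_th = R1 ‖ R2 = 4.135 kΩ.

V_th ≈ 11.7 mV, R_th ≈ 4.14 kΩ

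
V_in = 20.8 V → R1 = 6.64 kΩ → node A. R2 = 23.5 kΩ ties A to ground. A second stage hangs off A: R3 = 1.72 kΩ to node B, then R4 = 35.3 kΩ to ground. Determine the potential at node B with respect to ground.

V_B ≈ 13.6 V

Looking into the second stage from A: R3 + R4 = 37.02 kΩ appears in parallel with R2.
Effective lower resistance at A: R2 ‖ 37.02 = 14.37 kΩ.
So V_A = 20.8 × 0.6840 = 14.23 V.
V_B = V_A × 0.9535 = 13.57 V.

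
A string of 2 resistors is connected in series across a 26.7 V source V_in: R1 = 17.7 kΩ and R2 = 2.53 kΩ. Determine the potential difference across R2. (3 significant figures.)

Total series resistance ΣR = 17.7 + 2.53 = 20.23 kΩ.
V = V_in · R/ΣR = 26.7 × 0.1251 = 3.339 V.

V ≈ 3.34 V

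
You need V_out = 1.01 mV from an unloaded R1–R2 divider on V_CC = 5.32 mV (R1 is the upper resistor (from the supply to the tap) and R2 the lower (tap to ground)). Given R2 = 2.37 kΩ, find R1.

V_out/V_CC = R2/(R1+R2) = 0.1898.
R1 = R2·(1/k − 1) = 2.37 × 4.267 = 10.11 kΩ.

R1 ≈ 10.1 kΩ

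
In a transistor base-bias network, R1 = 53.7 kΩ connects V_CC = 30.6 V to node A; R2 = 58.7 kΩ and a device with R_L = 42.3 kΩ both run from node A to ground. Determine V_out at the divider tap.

V_out ≈ 9.61 V

The load sits in parallel with R2, giving an effective lower resistance R2' = R2·R_L/(R2+R_L) = 24.58 kΩ.
Then V_out = V_CC · R2'/(R1 + R2') = 30.6 × 24.58/78.28 = 9.610 V.
(Unloaded it would be 16.0 V; the load pulls it down.)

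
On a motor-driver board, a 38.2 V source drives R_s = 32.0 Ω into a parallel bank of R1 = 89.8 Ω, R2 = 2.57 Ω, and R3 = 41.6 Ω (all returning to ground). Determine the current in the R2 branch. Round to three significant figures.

I ≈ 1.02 A

Parallel bank: R_p = 1/(1/89.8 + 1/2.57 + 1/41.6) = 2.357 Ω.
V_A = 38.2 × 2.357/34.36 = 2.621 V.
Branch current I = V_A/R2 = 2.621/2.57 = 1.020 A.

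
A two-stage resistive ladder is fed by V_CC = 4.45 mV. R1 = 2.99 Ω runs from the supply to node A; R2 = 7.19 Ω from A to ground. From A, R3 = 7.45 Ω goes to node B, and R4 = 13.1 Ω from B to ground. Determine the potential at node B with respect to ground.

V_B ≈ 1.82 mV

Node A sees R2 in parallel with the series input of stage 2, R3 + R4 = 20.55 Ω.
Effective lower resistance at A: R2 ‖ 20.55 = 5.326 Ω.
So V_A = 4.45 × 0.6405 = 2.850 mV.
V_B = V_A × 0.6375 = 1.817 mV.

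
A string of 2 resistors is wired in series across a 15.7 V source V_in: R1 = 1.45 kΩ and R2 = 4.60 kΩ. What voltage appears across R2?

ΣR = 1.45 + 4.60 = 6.050 kΩ.
V = V_in · R/ΣR = 15.7 × 0.7603 = 11.94 V.

V ≈ 11.9 V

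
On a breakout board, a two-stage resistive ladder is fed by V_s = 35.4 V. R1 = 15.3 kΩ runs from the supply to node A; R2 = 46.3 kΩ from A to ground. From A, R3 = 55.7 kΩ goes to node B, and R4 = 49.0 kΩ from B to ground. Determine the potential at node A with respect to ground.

The second stage (R3 + R4 = 104.7 kΩ) loads node A in parallel with R2.
R2 ‖ (R3+R4) = 32.10 kΩ.
First divider: V_A = V_s · 32.10/(15.3 + 32.10) = 23.97 V.

V_A ≈ 24.0 V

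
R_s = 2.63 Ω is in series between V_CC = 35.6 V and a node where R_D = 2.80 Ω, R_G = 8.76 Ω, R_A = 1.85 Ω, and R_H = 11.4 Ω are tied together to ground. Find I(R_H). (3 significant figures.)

Equivalent of the parallel group: R_p = 0.9095 Ω.
V_A = 35.6 × 0.9095/3.539 = 9.147 V.
I(R_H) = V_A / R_H = 9.147/11.4 = 0.8024 A.

I ≈ 0.802 A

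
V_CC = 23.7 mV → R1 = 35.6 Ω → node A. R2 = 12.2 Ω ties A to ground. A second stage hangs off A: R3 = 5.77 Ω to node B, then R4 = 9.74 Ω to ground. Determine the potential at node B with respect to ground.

Looking into the second stage from A: R3 + R4 = 15.51 Ω appears in parallel with R2.
Effective lower resistance at A: R2 ‖ 15.51 = 6.829 Ω.
First divider: V_A = V_CC · 6.829/(35.6 + 6.829) = 3.814 mV.
V_B = V_A × 0.6280 = 2.395 mV.

V_B ≈ 2.40 mV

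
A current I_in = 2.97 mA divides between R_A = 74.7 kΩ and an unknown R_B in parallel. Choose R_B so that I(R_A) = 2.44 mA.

R_B ≈ 344 kΩ

Two-branch current divider: I_A = I_in · R_B/(R_A + R_B).
With f = 0.8215, R_B = R_A · f/(1−f) = 74.7 × 4.604 = 343.9 kΩ.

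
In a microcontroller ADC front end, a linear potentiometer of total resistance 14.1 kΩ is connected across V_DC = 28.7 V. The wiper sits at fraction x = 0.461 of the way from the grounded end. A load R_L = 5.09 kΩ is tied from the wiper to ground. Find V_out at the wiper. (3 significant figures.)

V_out ≈ 7.84 V

The pot divides into 7.600 kΩ above the wiper and 6.500 kΩ below.
Lower segment in parallel with the load: 6.500 ‖ 5.09 = 2.855 kΩ.
Then V_out = V_DC · 2.855/(7.600 + 2.855) = 7.837 V.
(Unloaded: V_out = x·V_DC = 13.2 V.)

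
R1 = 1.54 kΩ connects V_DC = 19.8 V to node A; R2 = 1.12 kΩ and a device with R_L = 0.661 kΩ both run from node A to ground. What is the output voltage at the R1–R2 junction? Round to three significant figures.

V_out ≈ 4.21 V

R2 ‖ R_L = (1.12 × 0.661)/(1.12 + 0.661) = 0.4157 kΩ.
Then V_out = V_DC · R2'/(R1 + R2') = 19.8 × 0.4157/1.956 = 4.208 V.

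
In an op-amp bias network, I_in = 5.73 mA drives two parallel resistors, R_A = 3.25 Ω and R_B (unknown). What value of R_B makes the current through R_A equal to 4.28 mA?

R_B ≈ 9.59 Ω

The fraction through R_A equals R_B/(R_A+R_B).
4.28/5.73 = R_B/(R_A + R_B) → R_B = R_A · (0.7469)/(1 − 0.7469) = 3.25 × 2.952 = 9.593 Ω.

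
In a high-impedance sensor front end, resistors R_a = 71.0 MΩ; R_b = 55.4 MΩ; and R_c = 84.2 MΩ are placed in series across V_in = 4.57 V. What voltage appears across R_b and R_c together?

V ≈ 3.03 V

ΣR = 71.0 + 55.4 + 84.2 = 210.6 MΩ.
R_{R_b..R_c} = 55.4 + 84.2 = 139.6 MΩ.
Voltage divider: V = V_in · (139.6 / 210.6) = 4.57 × 0.6629 = 3.029 V.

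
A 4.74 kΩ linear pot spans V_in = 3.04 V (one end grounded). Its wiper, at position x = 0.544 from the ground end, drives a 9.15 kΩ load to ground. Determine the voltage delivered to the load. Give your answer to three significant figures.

The pot divides into 2.161 kΩ above the wiper and 2.579 kΩ below.
R_L loads the lower segment: effective lower R = 2.012 kΩ.
Then V_out = V_in · 2.012/(2.161 + 2.012) = 1.465 V.

V_out ≈ 1.47 V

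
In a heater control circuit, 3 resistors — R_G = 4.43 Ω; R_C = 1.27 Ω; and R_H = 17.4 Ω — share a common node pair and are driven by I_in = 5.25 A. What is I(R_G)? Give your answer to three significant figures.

Total conductance ΣG = 1/4.43 + 1/1.27 + 1/17.4 = 1.071 (units of 1/Ω).
Current divider: I(R_G) = I_in · G_k/ΣG = 5.25 × (0.2257/1.071) = 5.25 × 0.2108 = 1.107 A.

I ≈ 1.11 A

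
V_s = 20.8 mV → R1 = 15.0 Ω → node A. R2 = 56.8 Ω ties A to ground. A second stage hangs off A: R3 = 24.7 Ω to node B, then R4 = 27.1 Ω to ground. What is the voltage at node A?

V_A ≈ 13.4 mV

The second stage (R3 + R4 = 51.80 Ω) loads node A in parallel with R2.
R2 ‖ (R3+R4) = 27.09 Ω.
So V_A = 20.8 × 0.6436 = 13.39 mV.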